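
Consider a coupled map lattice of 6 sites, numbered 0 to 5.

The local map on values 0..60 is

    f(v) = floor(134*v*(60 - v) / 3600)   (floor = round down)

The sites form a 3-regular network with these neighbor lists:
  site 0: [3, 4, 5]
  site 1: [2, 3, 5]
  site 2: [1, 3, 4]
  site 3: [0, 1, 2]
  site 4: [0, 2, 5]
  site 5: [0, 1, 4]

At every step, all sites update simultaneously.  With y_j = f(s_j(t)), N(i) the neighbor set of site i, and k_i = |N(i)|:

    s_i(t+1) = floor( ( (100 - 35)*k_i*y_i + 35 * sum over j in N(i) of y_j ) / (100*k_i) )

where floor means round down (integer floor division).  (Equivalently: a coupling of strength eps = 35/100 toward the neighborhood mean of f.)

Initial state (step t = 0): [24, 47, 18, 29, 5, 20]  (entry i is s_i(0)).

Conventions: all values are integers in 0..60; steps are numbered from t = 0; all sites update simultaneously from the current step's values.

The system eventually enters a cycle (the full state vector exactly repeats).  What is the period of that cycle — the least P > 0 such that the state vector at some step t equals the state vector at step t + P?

Answer: 1
Key observation: The state at step 3, [33, 33, 33, 33, 33, 33], reappears at step 4 — and no state repeats earlier — so the cycle the system enters has period 1.

Derivation:
t=0: [24, 47, 18, 29, 5, 20]
t=1: [29, 24, 25, 31, 16, 26]
t=2: [32, 32, 31, 32, 28, 31]
t=3: [33, 33, 33, 33, 33, 33]
t=4: [33, 33, 33, 33, 33, 33]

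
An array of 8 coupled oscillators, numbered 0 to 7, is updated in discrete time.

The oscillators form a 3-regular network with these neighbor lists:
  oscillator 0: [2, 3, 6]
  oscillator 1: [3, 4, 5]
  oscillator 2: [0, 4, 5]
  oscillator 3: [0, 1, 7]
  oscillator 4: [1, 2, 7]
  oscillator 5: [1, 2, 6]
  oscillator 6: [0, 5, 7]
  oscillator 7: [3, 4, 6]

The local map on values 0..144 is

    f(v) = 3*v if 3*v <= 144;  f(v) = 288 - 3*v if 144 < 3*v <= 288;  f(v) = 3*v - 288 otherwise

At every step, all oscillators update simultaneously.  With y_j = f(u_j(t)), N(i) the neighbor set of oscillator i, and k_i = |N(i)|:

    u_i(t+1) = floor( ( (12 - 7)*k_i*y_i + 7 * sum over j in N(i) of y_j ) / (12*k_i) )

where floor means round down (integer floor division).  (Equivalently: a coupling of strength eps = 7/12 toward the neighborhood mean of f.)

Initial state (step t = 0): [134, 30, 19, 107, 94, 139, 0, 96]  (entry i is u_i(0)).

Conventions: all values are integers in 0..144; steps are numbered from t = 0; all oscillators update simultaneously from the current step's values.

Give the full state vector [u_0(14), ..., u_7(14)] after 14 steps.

Simulating step by step:
t=0: [134, 30, 19, 107, 94, 139, 0, 96]
t=1: [65, 70, 72, 53, 31, 82, 47, 7]
t=2: [105, 83, 74, 91, 72, 74, 89, 79]
t=3: [31, 46, 59, 29, 60, 52, 36, 42]
t=4: [98, 121, 111, 105, 117, 124, 113, 111]
t=5: [26, 65, 48, 35, 58, 68, 47, 46]
t=6: [108, 97, 113, 103, 120, 108, 117, 127]
t=7: [41, 26, 49, 34, 58, 37, 58, 69]
t=8: [120, 96, 126, 97, 105, 111, 108, 97]
t=9: [55, 14, 65, 15, 29, 43, 38, 14]
t=10: [100, 68, 104, 59, 70, 102, 104, 65]
t=11: [35, 75, 31, 83, 71, 33, 33, 80]
t=12: [88, 67, 93, 58, 70, 90, 90, 61]
t=13: [37, 77, 27, 89, 71, 29, 36, 84]
t=14: [87, 59, 86, 48, 65, 84, 90, 54]

Answer: [87, 59, 86, 48, 65, 84, 90, 54]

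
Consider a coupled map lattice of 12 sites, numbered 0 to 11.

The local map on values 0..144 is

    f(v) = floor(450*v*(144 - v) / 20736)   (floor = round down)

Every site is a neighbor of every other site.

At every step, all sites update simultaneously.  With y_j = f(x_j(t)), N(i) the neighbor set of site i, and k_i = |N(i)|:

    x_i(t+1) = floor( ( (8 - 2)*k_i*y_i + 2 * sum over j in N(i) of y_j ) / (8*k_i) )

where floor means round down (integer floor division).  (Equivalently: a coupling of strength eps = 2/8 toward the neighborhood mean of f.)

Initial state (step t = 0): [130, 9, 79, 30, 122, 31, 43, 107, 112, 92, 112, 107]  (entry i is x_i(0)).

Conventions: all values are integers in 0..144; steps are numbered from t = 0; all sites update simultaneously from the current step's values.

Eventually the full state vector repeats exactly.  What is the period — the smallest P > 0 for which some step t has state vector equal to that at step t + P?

Simulating step by step:
t=0: [130, 9, 79, 30, 122, 31, 43, 107, 112, 92, 112, 107]
t=1: [48, 39, 101, 74, 62, 75, 88, 82, 76, 95, 76, 82]
t=2: [101, 92, 97, 110, 108, 110, 105, 108, 110, 102, 110, 108]
t=3: [92, 98, 95, 82, 84, 82, 87, 84, 82, 90, 82, 84]
t=4: [104, 99, 102, 109, 108, 109, 106, 108, 109, 105, 109, 108]
t=5: [88, 93, 90, 83, 84, 83, 86, 84, 83, 87, 83, 84]
t=6: [106, 103, 105, 108, 108, 108, 107, 108, 108, 107, 108, 108]
t=7: [86, 89, 87, 84, 84, 84, 85, 84, 84, 85, 84, 84]
t=8: [108, 106, 107, 108, 108, 108, 108, 108, 108, 108, 108, 108]
t=9: [84, 86, 84, 84, 84, 84, 84, 84, 84, 84, 84, 84]
t=10: [108, 108, 108, 108, 108, 108, 108, 108, 108, 108, 108, 108]
t=11: [84, 84, 84, 84, 84, 84, 84, 84, 84, 84, 84, 84]
t=12: [109, 109, 109, 109, 109, 109, 109, 109, 109, 109, 109, 109]
t=13: [82, 82, 82, 82, 82, 82, 82, 82, 82, 82, 82, 82]
t=14: [110, 110, 110, 110, 110, 110, 110, 110, 110, 110, 110, 110]
t=15: [81, 81, 81, 81, 81, 81, 81, 81, 81, 81, 81, 81]
t=16: [110, 110, 110, 110, 110, 110, 110, 110, 110, 110, 110, 110]

Answer: 2
Key observation: The state at step 14, [110, 110, 110, 110, 110, 110, 110, 110, 110, 110, 110, 110], reappears at step 16 — and no state repeats earlier — so the cycle the system enters has period 2.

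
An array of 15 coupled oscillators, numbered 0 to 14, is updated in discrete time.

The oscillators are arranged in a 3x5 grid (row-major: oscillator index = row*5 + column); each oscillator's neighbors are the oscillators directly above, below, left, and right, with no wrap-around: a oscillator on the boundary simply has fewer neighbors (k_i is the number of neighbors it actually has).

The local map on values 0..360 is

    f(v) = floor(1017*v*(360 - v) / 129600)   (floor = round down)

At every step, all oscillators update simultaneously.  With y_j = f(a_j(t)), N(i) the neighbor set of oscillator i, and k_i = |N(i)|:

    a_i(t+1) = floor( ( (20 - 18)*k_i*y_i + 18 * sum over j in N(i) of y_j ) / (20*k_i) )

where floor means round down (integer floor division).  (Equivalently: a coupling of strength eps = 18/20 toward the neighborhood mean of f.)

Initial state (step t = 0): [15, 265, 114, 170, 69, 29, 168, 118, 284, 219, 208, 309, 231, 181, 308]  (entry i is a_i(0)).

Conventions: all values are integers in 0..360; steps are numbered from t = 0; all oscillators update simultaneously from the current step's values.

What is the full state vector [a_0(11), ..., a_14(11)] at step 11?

Simulating step by step:
t=0: [15, 265, 114, 170, 69, 29, 168, 118, 284, 219, 208, 309, 231, 181, 308]
t=1: [126, 173, 224, 189, 238, 169, 164, 219, 235, 159, 113, 232, 203, 183, 235]
t=2: [250, 241, 248, 234, 249, 235, 245, 242, 247, 231, 240, 239, 243, 238, 249]
t=3: [226, 218, 225, 218, 230, 221, 225, 220, 227, 218, 227, 223, 225, 220, 228]
t=4: [241, 238, 241, 236, 241, 237, 240, 237, 240, 236, 239, 237, 240, 237, 240]
t=5: [227, 225, 227, 225, 228, 225, 227, 225, 228, 226, 227, 226, 227, 226, 228]
t=6: [237, 236, 237, 236, 237, 236, 237, 236, 237, 236, 237, 236, 237, 236, 236]
t=7: [228, 228, 228, 228, 228, 228, 228, 228, 228, 228, 228, 228, 228, 228, 229]
t=8: [236, 236, 236, 236, 236, 236, 236, 236, 236, 235, 236, 236, 236, 235, 235]
t=9: [229, 229, 229, 229, 229, 229, 229, 229, 229, 229, 229, 229, 229, 229, 230]
t=10: [235, 235, 235, 235, 235, 235, 235, 235, 235, 234, 235, 235, 235, 234, 234]
t=11: [230, 230, 230, 230, 230, 230, 230, 230, 230, 230, 230, 230, 230, 230, 231]

Answer: [230, 230, 230, 230, 230, 230, 230, 230, 230, 230, 230, 230, 230, 230, 231]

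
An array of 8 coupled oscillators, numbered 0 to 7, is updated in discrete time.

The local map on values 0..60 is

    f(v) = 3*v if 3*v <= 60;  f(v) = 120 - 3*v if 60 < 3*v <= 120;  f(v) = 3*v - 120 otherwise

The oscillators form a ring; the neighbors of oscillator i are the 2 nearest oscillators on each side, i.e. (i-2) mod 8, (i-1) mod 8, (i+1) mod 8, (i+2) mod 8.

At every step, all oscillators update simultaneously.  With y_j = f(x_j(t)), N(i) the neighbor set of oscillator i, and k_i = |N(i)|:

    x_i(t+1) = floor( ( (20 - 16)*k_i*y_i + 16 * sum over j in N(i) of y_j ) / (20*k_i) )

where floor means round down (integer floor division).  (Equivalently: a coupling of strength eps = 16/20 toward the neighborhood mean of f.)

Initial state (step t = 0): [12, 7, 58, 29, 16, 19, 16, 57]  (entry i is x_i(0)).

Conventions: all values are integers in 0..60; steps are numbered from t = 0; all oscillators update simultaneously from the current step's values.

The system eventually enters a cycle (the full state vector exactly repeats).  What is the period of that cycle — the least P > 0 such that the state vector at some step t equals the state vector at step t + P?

Answer: 10
Key observation: The state at step 29, [22, 17, 22, 30, 39, 45, 39, 30], reappears at step 39 — and no state repeats earlier — so the cycle the system enters has period 10.

Derivation:
t=0: [12, 7, 58, 29, 16, 19, 16, 57]
t=1: [42, 39, 38, 42, 48, 47, 48, 42]
t=2: [9, 5, 9, 12, 16, 16, 16, 12]
t=3: [30, 28, 30, 34, 41, 43, 41, 34]
t=4: [23, 26, 23, 19, 12, 10, 12, 19]
t=5: [47, 51, 47, 43, 42, 43, 42, 43]
t=6: [18, 18, 18, 15, 10, 7, 10, 15]
t=7: [47, 50, 47, 40, 36, 34, 36, 40]
t=8: [16, 14, 16, 16, 12, 8, 12, 16]
t=9: [44, 46, 44, 39, 38, 38, 38, 39]
t=10: [10, 9, 10, 9, 6, 4, 6, 9]
t=11: [26, 28, 26, 22, 21, 20, 21, 22]
t=12: [46, 45, 46, 49, 54, 56, 54, 49]
t=13: [24, 21, 24, 30, 35, 37, 35, 30]
t=14: [39, 42, 39, 31, 23, 19, 23, 31]
t=15: [18, 13, 18, 28, 37, 42, 37, 28]
t=16: [38, 43, 38, 28, 22, 19, 22, 28]
t=17: [22, 18, 22, 32, 41, 47, 41, 32]
t=18: [37, 42, 37, 31, 21, 15, 21, 31]
t=19: [21, 15, 21, 28, 39, 42, 39, 28]
t=20: [39, 46, 39, 29, 21, 16, 21, 29]
t=21: [22, 18, 22, 31, 39, 45, 39, 31]
t=22: [38, 43, 38, 30, 20, 15, 20, 30]
t=23: [22, 16, 22, 30, 40, 45, 40, 30]
t=24: [37, 43, 37, 29, 19, 15, 19, 29]
t=25: [23, 18, 23, 30, 40, 45, 40, 30]
t=26: [37, 43, 37, 30, 19, 15, 19, 30]
t=27: [22, 17, 22, 30, 39, 43, 39, 30]
t=28: [38, 43, 38, 29, 19, 15, 19, 29]
t=29: [22, 17, 22, 30, 39, 45, 39, 30]
t=30: [38, 43, 38, 30, 21, 16, 21, 30]
t=31: [21, 16, 21, 30, 39, 44, 39, 30]
t=32: [39, 44, 39, 30, 21, 15, 21, 30]
t=33: [21, 15, 21, 29, 38, 43, 38, 29]
t=34: [39, 45, 39, 30, 22, 17, 22, 30]
t=35: [21, 16, 21, 30, 38, 43, 38, 30]
t=36: [39, 44, 39, 30, 21, 16, 21, 30]
t=37: [21, 15, 21, 30, 39, 44, 39, 30]
t=38: [38, 43, 38, 29, 21, 15, 21, 29]
t=39: [22, 17, 22, 30, 39, 45, 39, 30]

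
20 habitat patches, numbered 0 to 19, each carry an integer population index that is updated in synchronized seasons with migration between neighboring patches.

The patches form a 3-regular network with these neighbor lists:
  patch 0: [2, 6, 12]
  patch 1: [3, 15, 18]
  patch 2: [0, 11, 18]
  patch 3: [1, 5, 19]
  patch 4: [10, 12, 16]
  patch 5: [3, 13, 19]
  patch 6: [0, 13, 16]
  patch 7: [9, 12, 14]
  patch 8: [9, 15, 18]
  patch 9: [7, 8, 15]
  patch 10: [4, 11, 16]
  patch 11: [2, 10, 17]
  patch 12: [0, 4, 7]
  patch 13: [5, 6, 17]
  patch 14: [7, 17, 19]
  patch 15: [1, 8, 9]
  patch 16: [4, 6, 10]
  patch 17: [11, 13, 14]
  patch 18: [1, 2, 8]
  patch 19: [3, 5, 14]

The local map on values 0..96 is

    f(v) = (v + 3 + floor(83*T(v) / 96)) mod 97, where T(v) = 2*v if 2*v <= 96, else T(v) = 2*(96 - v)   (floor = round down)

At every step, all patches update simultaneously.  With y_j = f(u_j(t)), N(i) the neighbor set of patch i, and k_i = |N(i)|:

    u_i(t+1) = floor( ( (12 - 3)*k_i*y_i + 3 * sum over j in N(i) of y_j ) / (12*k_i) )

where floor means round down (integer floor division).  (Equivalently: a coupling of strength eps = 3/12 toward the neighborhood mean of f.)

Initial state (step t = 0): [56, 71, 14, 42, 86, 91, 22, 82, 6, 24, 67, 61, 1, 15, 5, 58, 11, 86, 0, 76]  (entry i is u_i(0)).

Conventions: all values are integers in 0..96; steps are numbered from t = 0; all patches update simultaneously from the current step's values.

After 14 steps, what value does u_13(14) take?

Answer: u_13(14) = 11

Derivation:
t=0: [56, 71, 14, 42, 86, 91, 22, 82, 6, 24, 67, 61, 1, 15, 5, 58, 11, 86, 0, 76]
t=1: [32, 19, 35, 18, 11, 10, 56, 16, 22, 56, 23, 26, 8, 38, 15, 30, 32, 13, 8, 15]
t=2: [72, 53, 16, 49, 39, 31, 39, 42, 58, 39, 65, 63, 32, 15, 42, 75, 78, 38, 27, 42]
t=3: [26, 35, 44, 38, 19, 73, 15, 25, 30, 14, 22, 26, 71, 41, 19, 18, 15, 14, 66, 26]
t=4: [62, 7, 33, 14, 51, 21, 43, 62, 72, 48, 61, 65, 31, 21, 55, 49, 45, 42, 26, 61]
t=5: [36, 29, 80, 39, 37, 55, 26, 32, 26, 34, 27, 29, 72, 53, 29, 33, 28, 24, 65, 31]
t=6: [11, 72, 18, 25, 19, 34, 64, 83, 72, 92, 70, 74, 22, 39, 81, 90, 72, 67, 32, 75]
t=7: [36, 28, 50, 64, 49, 79, 24, 14, 22, 6, 22, 21, 55, 20, 13, 8, 22, 20, 75, 27]
t=8: [14, 64, 33, 32, 40, 23, 61, 38, 52, 24, 60, 57, 30, 54, 43, 31, 61, 55, 27, 63]
t=9: [47, 39, 82, 77, 22, 61, 28, 21, 44, 61, 27, 35, 68, 34, 22, 75, 26, 30, 69, 34]
t=10: [34, 13, 13, 22, 61, 37, 76, 54, 24, 28, 68, 15, 29, 87, 67, 18, 72, 76, 19, 80]
t=11: [82, 42, 44, 52, 30, 11, 22, 39, 66, 71, 23, 38, 74, 9, 22, 54, 19, 18, 52, 17]
t=12: [17, 23, 24, 34, 74, 33, 55, 17, 24, 20, 61, 18, 22, 32, 56, 29, 58, 47, 31, 47]
t=13: [50, 70, 66, 87, 23, 88, 37, 49, 69, 59, 28, 49, 56, 80, 33, 77, 28, 39, 82, 43]
t=14: [31, 17, 24, 10, 64, 8, 15, 39, 20, 27, 74, 36, 34, 11, 75, 17, 71, 20, 14, 26]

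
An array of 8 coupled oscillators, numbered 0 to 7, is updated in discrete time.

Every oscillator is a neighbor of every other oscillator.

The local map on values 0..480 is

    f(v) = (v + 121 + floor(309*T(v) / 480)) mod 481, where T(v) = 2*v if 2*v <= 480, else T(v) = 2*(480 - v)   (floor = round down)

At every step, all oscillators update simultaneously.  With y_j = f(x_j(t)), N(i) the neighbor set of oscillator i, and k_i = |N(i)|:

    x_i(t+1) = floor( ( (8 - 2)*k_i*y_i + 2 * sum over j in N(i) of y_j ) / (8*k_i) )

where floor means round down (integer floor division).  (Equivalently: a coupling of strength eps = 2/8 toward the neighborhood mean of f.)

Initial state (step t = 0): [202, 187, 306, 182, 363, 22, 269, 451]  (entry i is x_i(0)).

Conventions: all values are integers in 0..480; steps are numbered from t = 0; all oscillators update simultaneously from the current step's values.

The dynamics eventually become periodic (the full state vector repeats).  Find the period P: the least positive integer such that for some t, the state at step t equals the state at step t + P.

Answer: 4
Key observation: The state at step 39, [135, 135, 135, 135, 135, 135, 135, 135], reappears at step 43 — and no state repeats earlier — so the cycle the system enters has period 4.

Derivation:
t=0: [202, 187, 306, 182, 363, 22, 269, 451]
t=1: [109, 84, 158, 76, 145, 158, 165, 128]
t=2: [330, 290, 67, 276, 389, 67, 78, 361]
t=3: [175, 183, 255, 186, 163, 255, 272, 169]
t=4: [55, 68, 158, 73, 35, 158, 154, 45]
t=5: [236, 258, 61, 266, 204, 61, 398, 220]
t=6: [179, 182, 237, 181, 127, 237, 154, 154]
t=7: [102, 107, 197, 105, 360, 197, 405, 405]
t=8: [313, 321, 124, 318, 170, 124, 161, 161]
t=9: [168, 166, 336, 166, 68, 336, 53, 53]
t=10: [58, 54, 155, 54, 238, 155, 213, 213]
t=11: [256, 250, 415, 250, 207, 415, 166, 166]
t=12: [166, 167, 133, 167, 115, 133, 48, 48]
t=13: [76, 78, 366, 78, 337, 366, 227, 227]
t=14: [269, 273, 168, 273, 174, 168, 173, 173]
t=15: [153, 152, 41, 152, 51, 41, 49, 49]
t=16: [426, 424, 243, 424, 259, 243, 257, 257]
t=17: [144, 144, 181, 144, 178, 181, 179, 179]
t=18: [378, 378, 95, 378, 90, 95, 92, 92]
t=19: [181, 181, 316, 181, 308, 316, 311, 311]
t=20: [74, 74, 155, 74, 156, 155, 155, 155]
t=21: [323, 323, 455, 323, 456, 455, 455, 455]
t=22: [158, 158, 131, 158, 130, 131, 131, 131]
t=23: [75, 75, 375, 75, 373, 375, 375, 375]
t=24: [266, 266, 165, 266, 165, 165, 165, 165]
t=25: [151, 151, 34, 151, 34, 34, 34, 34]
t=26: [418, 418, 226, 418, 226, 226, 226, 226]
t=27: [140, 140, 153, 140, 153, 153, 153, 153]
t=28: [446, 446, 466, 446, 466, 466, 466, 466]
t=29: [128, 128, 124, 128, 124, 124, 124, 124]
t=30: [411, 411, 404, 411, 404, 404, 404, 404]
t=31: [139, 139, 140, 139, 140, 140, 140, 140]
t=32: [438, 438, 440, 438, 440, 440, 440, 440]
t=33: [131, 131, 131, 131, 131, 131, 131, 131]
t=34: [420, 420, 420, 420, 420, 420, 420, 420]
t=35: [137, 137, 137, 137, 137, 137, 137, 137]
t=36: [434, 434, 434, 434, 434, 434, 434, 434]
t=37: [133, 133, 133, 133, 133, 133, 133, 133]
t=38: [425, 425, 425, 425, 425, 425, 425, 425]
t=39: [135, 135, 135, 135, 135, 135, 135, 135]
t=40: [429, 429, 429, 429, 429, 429, 429, 429]
t=41: [134, 134, 134, 134, 134, 134, 134, 134]
t=42: [427, 427, 427, 427, 427, 427, 427, 427]
t=43: [135, 135, 135, 135, 135, 135, 135, 135]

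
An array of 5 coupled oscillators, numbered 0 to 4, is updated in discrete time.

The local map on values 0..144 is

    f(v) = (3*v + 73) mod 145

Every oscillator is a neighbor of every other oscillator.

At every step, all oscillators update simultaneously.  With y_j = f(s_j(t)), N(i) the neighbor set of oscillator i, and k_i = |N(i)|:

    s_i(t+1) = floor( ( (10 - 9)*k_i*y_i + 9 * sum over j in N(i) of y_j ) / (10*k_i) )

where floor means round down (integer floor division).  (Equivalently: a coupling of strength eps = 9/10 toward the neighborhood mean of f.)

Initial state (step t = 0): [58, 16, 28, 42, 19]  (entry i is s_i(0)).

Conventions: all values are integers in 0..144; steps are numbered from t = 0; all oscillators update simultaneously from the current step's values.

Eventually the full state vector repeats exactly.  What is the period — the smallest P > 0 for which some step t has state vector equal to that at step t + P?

Answer: 4
Key observation: The state at step 4, [4, 4, 3, 3, 4], reappears at step 8 — and no state repeats earlier — so the cycle the system enters has period 4.

Derivation:
t=0: [58, 16, 28, 42, 19]
t=1: [81, 79, 92, 87, 78]
t=2: [34, 34, 29, 31, 35]
t=3: [25, 25, 27, 26, 24]
t=4: [4, 4, 3, 3, 4]
t=5: [83, 83, 84, 84, 83]
t=6: [33, 33, 32, 32, 33]
t=7: [25, 25, 26, 26, 25]
t=8: [4, 4, 3, 3, 4]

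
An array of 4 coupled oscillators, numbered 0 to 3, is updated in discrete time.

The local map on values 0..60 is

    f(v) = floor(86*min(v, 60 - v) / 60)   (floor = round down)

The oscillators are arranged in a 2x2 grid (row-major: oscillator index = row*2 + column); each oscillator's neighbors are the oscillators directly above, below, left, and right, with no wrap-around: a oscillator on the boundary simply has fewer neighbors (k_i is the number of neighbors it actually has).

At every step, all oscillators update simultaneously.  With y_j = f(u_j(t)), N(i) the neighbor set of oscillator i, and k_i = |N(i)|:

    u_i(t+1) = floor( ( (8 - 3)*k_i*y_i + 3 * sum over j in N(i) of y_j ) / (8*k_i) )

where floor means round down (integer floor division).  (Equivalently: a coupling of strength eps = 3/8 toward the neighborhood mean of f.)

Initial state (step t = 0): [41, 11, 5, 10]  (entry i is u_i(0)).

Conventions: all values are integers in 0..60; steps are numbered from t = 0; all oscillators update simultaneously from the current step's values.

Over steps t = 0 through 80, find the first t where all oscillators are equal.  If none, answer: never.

Simulating step by step:
t=0: [41, 11, 5, 10]  (not all equal)
t=1: [21, 17, 12, 12]  (not all equal)
t=2: [26, 23, 19, 18]  (not all equal)
t=3: [34, 31, 28, 26]  (not all equal)
t=4: [38, 39, 38, 38]  (not all equal)
t=5: [30, 30, 31, 30]  (not all equal)
t=6: [42, 43, 41, 42]  (not all equal)
t=7: [25, 24, 26, 25]  (not all equal)
t=8: [35, 34, 36, 35]  (not all equal)
t=9: [35, 36, 34, 35]  (not all equal)
t=10: [35, 34, 36, 35]  (not all equal)

Answer: never
Key observation: The state at step 8 reappears at step 10 — the system is in a cycle of period 2 from step 8 on.  No step 0..10 is synchronized, and the cycle repeats forever, so no step up to 80 (or ever) has all oscillators equal.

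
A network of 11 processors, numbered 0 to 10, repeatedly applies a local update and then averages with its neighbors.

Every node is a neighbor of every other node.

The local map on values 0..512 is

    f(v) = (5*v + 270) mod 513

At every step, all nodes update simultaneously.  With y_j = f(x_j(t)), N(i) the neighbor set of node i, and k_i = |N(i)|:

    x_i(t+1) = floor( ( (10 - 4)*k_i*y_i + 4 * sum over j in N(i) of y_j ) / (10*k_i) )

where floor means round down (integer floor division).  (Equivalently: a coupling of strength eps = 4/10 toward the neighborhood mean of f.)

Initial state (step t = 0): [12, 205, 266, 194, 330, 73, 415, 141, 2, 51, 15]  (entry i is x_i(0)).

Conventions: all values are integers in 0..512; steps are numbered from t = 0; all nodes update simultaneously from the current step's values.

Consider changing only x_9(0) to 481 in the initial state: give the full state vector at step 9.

Answer: [312, 314, 153, 201, 111, 145, 94, 159, 332, 292, 133]
Key observation: This trace re-runs the system from the modified initial state.

Derivation:
t=0: [12, 205, 266, 194, 330, 73, 415, 141, 2, 481, 15]
t=1: [299, 265, 148, 234, 328, 183, 278, 373, 271, 176, 307]
t=2: [222, 127, 374, 327, 303, 185, 163, 142, 144, 165, 245]
t=3: [324, 345, 175, 331, 264, 220, 159, 387, 393, 164, 388]
t=4: [288, 347, 158, 308, 120, 284, 114, 177, 194, 128, 180]
t=5: [202, 367, 125, 258, 306, 191, 289, 178, 226, 328, 187]
t=6: [238, 125, 310, 107, 242, 207, 194, 171, 305, 303, 196]
t=7: [369, 340, 283, 289, 380, 282, 246, 181, 269, 264, 251]
t=8: [128, 334, 174, 191, 159, 171, 358, 176, 135, 121, 372]
t=9: [312, 314, 153, 201, 111, 145, 94, 159, 332, 292, 133]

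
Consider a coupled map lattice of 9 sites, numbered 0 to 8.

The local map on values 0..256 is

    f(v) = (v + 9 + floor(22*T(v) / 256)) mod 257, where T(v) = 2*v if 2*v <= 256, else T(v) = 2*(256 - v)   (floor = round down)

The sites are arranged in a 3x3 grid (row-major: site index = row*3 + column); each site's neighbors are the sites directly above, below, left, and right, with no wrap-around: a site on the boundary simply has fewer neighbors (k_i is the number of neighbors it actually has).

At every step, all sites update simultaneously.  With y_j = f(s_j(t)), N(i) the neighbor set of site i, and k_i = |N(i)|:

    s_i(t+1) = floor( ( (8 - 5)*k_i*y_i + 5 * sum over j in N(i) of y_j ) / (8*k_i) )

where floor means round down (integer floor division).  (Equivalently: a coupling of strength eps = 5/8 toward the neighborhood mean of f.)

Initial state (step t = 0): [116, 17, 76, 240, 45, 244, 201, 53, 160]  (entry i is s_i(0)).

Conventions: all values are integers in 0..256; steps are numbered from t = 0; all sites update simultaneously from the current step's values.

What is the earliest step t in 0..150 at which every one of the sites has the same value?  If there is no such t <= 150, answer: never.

Answer: 12
Key observation: Synchronization is absorbing here: once all sites are equal they stay equal, and step 12 is the first all-equal step.

Derivation:
t=0: [116, 17, 76, 240, 45, 244, 201, 53, 160]  (not all equal)
t=1: [141, 73, 125, 182, 117, 167, 182, 123, 171]  (not all equal)
t=2: [156, 133, 147, 184, 154, 174, 187, 170, 180]  (not all equal)
t=3: [183, 172, 177, 195, 185, 189, 202, 195, 197]  (not all equal)
t=4: [204, 200, 200, 211, 207, 207, 216, 214, 213]  (not all equal)
t=5: [221, 219, 219, 225, 224, 223, 229, 228, 227]  (not all equal)
t=6: [236, 235, 234, 238, 237, 237, 240, 240, 239]  (not all equal)
t=7: [248, 247, 247, 249, 249, 248, 250, 250, 250]  (not all equal)
t=8: [1, 0, 0, 2, 1, 1, 2, 2, 2]  (not all equal)
t=9: [10, 9, 9, 10, 10, 10, 11, 10, 10]  (not all equal)
t=10: [19, 19, 19, 20, 19, 19, 20, 20, 20]  (not all equal)
t=11: [31, 31, 31, 31, 31, 31, 32, 31, 31]  (not all equal)
t=12: [45, 45, 45, 45, 45, 45, 45, 45, 45]  (all equal)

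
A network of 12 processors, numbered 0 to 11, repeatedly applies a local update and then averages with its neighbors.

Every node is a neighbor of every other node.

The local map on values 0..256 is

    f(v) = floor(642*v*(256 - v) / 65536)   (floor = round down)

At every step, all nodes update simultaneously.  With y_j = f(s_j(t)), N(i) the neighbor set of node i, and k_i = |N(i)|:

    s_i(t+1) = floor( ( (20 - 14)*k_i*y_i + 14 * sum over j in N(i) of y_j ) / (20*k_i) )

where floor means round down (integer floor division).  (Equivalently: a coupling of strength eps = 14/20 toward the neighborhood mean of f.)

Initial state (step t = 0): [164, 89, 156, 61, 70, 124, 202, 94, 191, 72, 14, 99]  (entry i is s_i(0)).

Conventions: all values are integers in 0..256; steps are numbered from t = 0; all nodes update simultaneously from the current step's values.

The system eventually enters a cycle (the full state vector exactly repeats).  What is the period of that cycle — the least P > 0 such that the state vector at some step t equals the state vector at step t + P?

Simulating step by step:
t=0: [164, 89, 156, 61, 70, 124, 202, 94, 191, 72, 14, 99]
t=1: [132, 132, 133, 125, 127, 135, 122, 133, 126, 128, 105, 133]
t=2: [159, 159, 159, 159, 159, 159, 159, 159, 159, 159, 158, 159]
t=3: [151, 151, 151, 151, 151, 151, 151, 151, 151, 151, 151, 151]
t=4: [155, 155, 155, 155, 155, 155, 155, 155, 155, 155, 155, 155]
t=5: [153, 153, 153, 153, 153, 153, 153, 153, 153, 153, 153, 153]
t=6: [154, 154, 154, 154, 154, 154, 154, 154, 154, 154, 154, 154]
t=7: [153, 153, 153, 153, 153, 153, 153, 153, 153, 153, 153, 153]

Answer: 2
Key observation: The state at step 5, [153, 153, 153, 153, 153, 153, 153, 153, 153, 153, 153, 153], reappears at step 7 — and no state repeats earlier — so the cycle the system enters has period 2.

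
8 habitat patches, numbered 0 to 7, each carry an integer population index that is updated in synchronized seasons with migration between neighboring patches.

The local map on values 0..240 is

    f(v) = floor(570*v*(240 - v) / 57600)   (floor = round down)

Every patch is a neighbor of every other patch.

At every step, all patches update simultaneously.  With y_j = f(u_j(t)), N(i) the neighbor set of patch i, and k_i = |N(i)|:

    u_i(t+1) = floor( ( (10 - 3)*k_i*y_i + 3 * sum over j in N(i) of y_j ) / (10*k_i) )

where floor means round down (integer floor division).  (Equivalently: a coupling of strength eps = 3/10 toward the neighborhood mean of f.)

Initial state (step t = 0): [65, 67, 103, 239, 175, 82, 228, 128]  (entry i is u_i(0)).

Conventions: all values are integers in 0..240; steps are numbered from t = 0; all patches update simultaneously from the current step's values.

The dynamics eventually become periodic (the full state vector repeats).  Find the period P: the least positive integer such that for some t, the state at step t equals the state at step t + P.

Answer: 2
Key observation: The state at step 5, [138, 138, 138, 138, 138, 138, 138, 138], reappears at step 7 — and no state repeats earlier — so the cycle the system enters has period 2.

Derivation:
t=0: [65, 67, 103, 239, 175, 82, 228, 128]
t=1: [106, 108, 124, 34, 106, 117, 50, 125]
t=2: [135, 135, 136, 88, 135, 136, 105, 136]
t=3: [139, 139, 138, 134, 139, 138, 139, 138]
t=4: [138, 138, 138, 139, 138, 138, 138, 138]
t=5: [138, 138, 138, 138, 138, 138, 138, 138]
t=6: [139, 139, 139, 139, 139, 139, 139, 139]
t=7: [138, 138, 138, 138, 138, 138, 138, 138]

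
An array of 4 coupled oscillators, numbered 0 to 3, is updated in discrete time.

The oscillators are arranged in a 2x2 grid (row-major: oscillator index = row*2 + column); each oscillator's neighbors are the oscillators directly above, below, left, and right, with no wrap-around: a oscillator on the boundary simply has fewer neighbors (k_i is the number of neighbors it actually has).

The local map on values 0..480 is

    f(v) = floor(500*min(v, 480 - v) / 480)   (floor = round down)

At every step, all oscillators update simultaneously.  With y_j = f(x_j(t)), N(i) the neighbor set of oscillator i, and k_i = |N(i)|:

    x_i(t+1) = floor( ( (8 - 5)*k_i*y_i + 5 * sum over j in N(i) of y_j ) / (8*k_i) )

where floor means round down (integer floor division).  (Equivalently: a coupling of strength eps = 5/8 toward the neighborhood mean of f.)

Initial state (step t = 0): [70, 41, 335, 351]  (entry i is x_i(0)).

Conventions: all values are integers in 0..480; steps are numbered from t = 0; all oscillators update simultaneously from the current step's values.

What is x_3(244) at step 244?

Simulating step by step:
t=0: [70, 41, 335, 351]
t=1: [87, 80, 121, 110]
t=2: [99, 94, 111, 108]
t=3: [104, 103, 110, 108]
t=4: [109, 108, 111, 111]
t=5: [113, 113, 114, 114]
t=6: [117, 117, 117, 117]
t=7: [121, 121, 121, 121]
t=8: [126, 126, 126, 126]
t=9: [131, 131, 131, 131]
t=10: [136, 136, 136, 136]
t=11: [141, 141, 141, 141]
t=12: [146, 146, 146, 146]
t=13: [152, 152, 152, 152]
t=14: [158, 158, 158, 158]
t=15: [164, 164, 164, 164]
t=16: [170, 170, 170, 170]
t=17: [177, 177, 177, 177]
t=18: [184, 184, 184, 184]
t=19: [191, 191, 191, 191]
t=20: [198, 198, 198, 198]
t=21: [206, 206, 206, 206]
t=22: [214, 214, 214, 214]
t=23: [222, 222, 222, 222]
t=24: [231, 231, 231, 231]
t=25: [240, 240, 240, 240]
t=26: [250, 250, 250, 250]
t=27: [239, 239, 239, 239]
t=28: [248, 248, 248, 248]
t=29: [241, 241, 241, 241]
t=30: [248, 248, 248, 248]

Answer: x_3(244) = 248
Key observation: The state at step 28, [248, 248, 248, 248], reappears at step 30: the system is in a cycle of period 2 from step 28 on.  Therefore the state at step 244 equals the state at step 28 + ((244 - 28) mod 2) = 28, which is [248, 248, 248, 248].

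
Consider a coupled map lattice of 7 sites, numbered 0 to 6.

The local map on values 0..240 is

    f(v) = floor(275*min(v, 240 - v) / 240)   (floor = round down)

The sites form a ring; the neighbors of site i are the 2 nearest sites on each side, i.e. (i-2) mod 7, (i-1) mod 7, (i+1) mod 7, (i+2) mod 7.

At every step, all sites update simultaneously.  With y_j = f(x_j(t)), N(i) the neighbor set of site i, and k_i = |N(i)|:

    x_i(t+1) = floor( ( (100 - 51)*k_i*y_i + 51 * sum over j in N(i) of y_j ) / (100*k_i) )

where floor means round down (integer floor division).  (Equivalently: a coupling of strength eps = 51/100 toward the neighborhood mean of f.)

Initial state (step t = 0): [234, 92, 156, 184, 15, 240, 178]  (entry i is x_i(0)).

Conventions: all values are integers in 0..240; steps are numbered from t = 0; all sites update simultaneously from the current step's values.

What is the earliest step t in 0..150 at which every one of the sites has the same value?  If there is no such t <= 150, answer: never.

Simulating step by step:
t=0: [234, 92, 156, 184, 15, 240, 178]  (not all equal)
t=1: [37, 81, 71, 59, 37, 20, 51]  (not all equal)
t=2: [52, 76, 70, 63, 49, 37, 53]  (not all equal)
t=3: [63, 77, 74, 69, 59, 52, 60]  (not all equal)
t=4: [73, 81, 80, 76, 69, 65, 69]  (not all equal)
t=5: [83, 88, 88, 85, 80, 78, 80]  (not all equal)
t=6: [95, 97, 97, 95, 92, 91, 92]  (not all equal)
t=7: [107, 109, 109, 107, 106, 105, 106]  (not all equal)
t=8: [122, 123, 123, 122, 121, 120, 121]  (not all equal)
t=9: [135, 134, 134, 135, 135, 136, 135]  (not all equal)
t=10: [120, 120, 120, 120, 120, 119, 120]  (not all equal)
t=11: [136, 137, 137, 136, 136, 136, 136]  (not all equal)
t=12: [118, 118, 118, 118, 118, 119, 118]  (not all equal)
t=13: [135, 135, 135, 135, 135, 135, 135]  (all equal)

Answer: 13
Key observation: Synchronization is absorbing here: once all sites are equal they stay equal, and step 13 is the first all-equal step.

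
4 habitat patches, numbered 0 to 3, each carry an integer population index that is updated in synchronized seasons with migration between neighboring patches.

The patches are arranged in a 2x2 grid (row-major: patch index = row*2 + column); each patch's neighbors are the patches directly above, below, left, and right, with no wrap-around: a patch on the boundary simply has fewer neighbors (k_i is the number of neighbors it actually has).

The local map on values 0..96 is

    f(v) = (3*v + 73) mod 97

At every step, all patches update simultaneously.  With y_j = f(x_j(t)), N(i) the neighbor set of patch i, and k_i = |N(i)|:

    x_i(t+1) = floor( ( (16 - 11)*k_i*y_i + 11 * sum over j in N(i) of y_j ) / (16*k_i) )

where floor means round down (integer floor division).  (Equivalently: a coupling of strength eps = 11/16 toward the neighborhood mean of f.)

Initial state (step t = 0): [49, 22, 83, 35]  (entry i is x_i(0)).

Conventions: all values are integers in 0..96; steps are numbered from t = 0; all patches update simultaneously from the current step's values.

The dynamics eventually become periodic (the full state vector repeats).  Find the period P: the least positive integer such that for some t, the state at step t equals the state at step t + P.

Simulating step by step:
t=0: [49, 22, 83, 35]
t=1: [33, 49, 46, 50]
t=2: [38, 43, 41, 23]
t=3: [31, 48, 47, 17]
t=4: [36, 40, 39, 23]
t=5: [91, 74, 73, 79]
t=6: [18, 26, 25, 7]
t=7: [45, 59, 58, 65]
t=8: [41, 47, 46, 60]
t=9: [13, 27, 26, 31]
t=10: [42, 46, 45, 59]
t=11: [12, 26, 25, 28]
t=12: [39, 41, 40, 54]
t=13: [62, 46, 76, 46]
t=14: [29, 33, 31, 14]
t=15: [69, 51, 49, 55]
t=16: [46, 54, 52, 33]
t=17: [31, 44, 42, 49]
t=18: [27, 36, 34, 13]
t=19: [73, 51, 49, 60]
t=20: [20, 30, 28, 38]
t=21: [54, 63, 62, 71]
t=22: [58, 66, 66, 74]
t=23: [69, 43, 43, 54]
t=24: [32, 46, 46, 18]
t=25: [34, 40, 40, 21]
t=26: [90, 70, 70, 78]
t=27: [77, 51, 51, 66]
t=28: [26, 40, 40, 46]
t=29: [82, 54, 54, 71]
t=30: [36, 54, 54, 56]
t=31: [54, 57, 57, 42]
t=32: [47, 31, 31, 35]
t=33: [53, 56, 56, 72]
t=34: [44, 60, 60, 62]
t=35: [44, 44, 44, 60]
t=36: [11, 27, 27, 26]
t=37: [42, 39, 39, 56]
t=38: [65, 46, 46, 78]
t=39: [34, 36, 36, 16]
t=40: [82, 61, 61, 65]
t=41: [51, 54, 54, 65]
t=42: [38, 49, 49, 51]
t=43: [46, 50, 50, 27]
t=44: [25, 34, 34, 37]
t=45: [69, 71, 71, 80]
t=46: [90, 65, 65, 70]
t=47: [67, 71, 71, 78]
t=48: [88, 61, 61, 68]
t=49: [57, 63, 63, 68]
t=50: [62, 66, 66, 72]
t=51: [73, 79, 79, 82]
t=52: [13, 15, 15, 21]
t=53: [19, 25, 25, 26]
t=54: [45, 45, 45, 51]
t=55: [14, 20, 20, 19]
t=56: [30, 28, 28, 35]
t=57: [61, 69, 69, 66]
t=58: [78, 74, 74, 83]
t=59: [7, 17, 17, 12]
t=60: [47, 44, 44, 22]
t=61: [13, 24, 24, 20]
t=62: [37, 32, 32, 44]
t=63: [76, 56, 56, 52]
t=64: [35, 30, 30, 43]
t=65: [70, 51, 51, 47]
t=66: [49, 47, 47, 28]
t=67: [21, 35, 35, 32]
t=68: [67, 63, 63, 78]
t=69: [71, 54, 54, 51]
t=70: [56, 55, 55, 38]
t=71: [44, 60, 60, 58]
t=72: [44, 40, 40, 57]
t=73: [69, 50, 50, 81]
t=74: [46, 47, 47, 27]
t=75: [19, 31, 31, 31]
t=76: [57, 56, 56, 69]
t=77: [47, 61, 61, 59]
t=78: [48, 45, 45, 60]
t=79: [16, 32, 32, 28]
t=80: [57, 51, 51, 68]
t=81: [37, 55, 55, 47]
t=82: [57, 50, 50, 36]
t=83: [35, 55, 55, 46]
t=84: [55, 47, 47, 35]
t=85: [27, 49, 49, 39]
t=86: [35, 59, 59, 46]
t=87: [63, 51, 51, 43]
t=88: [43, 36, 36, 24]
t=89: [60, 45, 45, 72]
t=90: [28, 57, 57, 39]
t=91: [53, 68, 68, 63]
t=92: [68, 62, 62, 78]
t=93: [70, 54, 54, 49]
t=94: [56, 52, 52, 36]
t=95: [38, 55, 55, 50]
t=96: [58, 54, 54, 39]
t=97: [44, 63, 63, 57]
t=98: [50, 42, 42, 62]
t=99: [12, 33, 33, 23]
t=100: [55, 43, 43, 65]
t=101: [19, 43, 43, 28]
t=102: [15, 34, 34, 24]
t=103: [60, 48, 48, 68]
t=104: [34, 56, 56, 41]
t=105: [56, 42, 42, 32]
t=106: [18, 42, 42, 25]
t=107: [12, 29, 29, 19]
t=108: [47, 35, 35, 53]
t=109: [61, 45, 45, 67]
t=110: [29, 53, 53, 34]
t=111: [45, 60, 60, 50]
t=112: [44, 33, 33, 49]
t=113: [55, 36, 36, 59]
t=114: [71, 60, 60, 75]
t=115: [69, 52, 52, 42]
t=116: [50, 42, 42, 25]
t=117: [12, 29, 29, 19]

Answer: 10
Key observation: The state at step 107, [12, 29, 29, 19], reappears at step 117 — and no state repeats earlier — so the cycle the system enters has period 10.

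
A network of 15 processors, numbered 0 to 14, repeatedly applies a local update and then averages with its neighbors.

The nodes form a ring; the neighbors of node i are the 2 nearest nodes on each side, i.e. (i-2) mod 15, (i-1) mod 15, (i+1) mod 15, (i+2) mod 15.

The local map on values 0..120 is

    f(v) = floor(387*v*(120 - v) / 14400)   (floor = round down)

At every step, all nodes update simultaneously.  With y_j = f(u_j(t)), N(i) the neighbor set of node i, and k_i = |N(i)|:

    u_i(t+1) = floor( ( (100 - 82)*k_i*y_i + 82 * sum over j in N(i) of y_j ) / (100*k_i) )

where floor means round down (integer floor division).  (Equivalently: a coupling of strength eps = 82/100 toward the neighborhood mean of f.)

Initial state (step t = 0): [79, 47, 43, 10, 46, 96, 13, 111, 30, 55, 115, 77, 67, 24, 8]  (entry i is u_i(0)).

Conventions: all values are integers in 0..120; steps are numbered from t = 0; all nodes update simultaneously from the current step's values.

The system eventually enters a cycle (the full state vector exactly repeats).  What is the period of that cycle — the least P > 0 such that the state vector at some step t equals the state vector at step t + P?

Answer: 2
Key observation: The state at step 6, [96, 96, 96, 96, 96, 96, 96, 96, 96, 96, 96, 96, 96, 96, 96], reappears at step 8 — and no state repeats earlier — so the cycle the system enters has period 2.

Derivation:
t=0: [79, 47, 43, 10, 46, 96, 13, 111, 30, 55, 115, 77, 67, 24, 8]
t=1: [69, 63, 77, 73, 60, 48, 57, 59, 48, 58, 74, 70, 55, 71, 72]
t=2: [92, 92, 93, 92, 92, 94, 94, 94, 94, 93, 93, 94, 93, 93, 94]
t=3: [67, 67, 68, 67, 66, 66, 65, 65, 65, 65, 66, 66, 66, 66, 67]
t=4: [95, 95, 95, 95, 95, 95, 95, 95, 95, 95, 95, 95, 95, 95, 95]
t=5: [63, 63, 63, 63, 63, 63, 63, 63, 63, 63, 63, 63, 63, 63, 63]
t=6: [96, 96, 96, 96, 96, 96, 96, 96, 96, 96, 96, 96, 96, 96, 96]
t=7: [61, 61, 61, 61, 61, 61, 61, 61, 61, 61, 61, 61, 61, 61, 61]
t=8: [96, 96, 96, 96, 96, 96, 96, 96, 96, 96, 96, 96, 96, 96, 96]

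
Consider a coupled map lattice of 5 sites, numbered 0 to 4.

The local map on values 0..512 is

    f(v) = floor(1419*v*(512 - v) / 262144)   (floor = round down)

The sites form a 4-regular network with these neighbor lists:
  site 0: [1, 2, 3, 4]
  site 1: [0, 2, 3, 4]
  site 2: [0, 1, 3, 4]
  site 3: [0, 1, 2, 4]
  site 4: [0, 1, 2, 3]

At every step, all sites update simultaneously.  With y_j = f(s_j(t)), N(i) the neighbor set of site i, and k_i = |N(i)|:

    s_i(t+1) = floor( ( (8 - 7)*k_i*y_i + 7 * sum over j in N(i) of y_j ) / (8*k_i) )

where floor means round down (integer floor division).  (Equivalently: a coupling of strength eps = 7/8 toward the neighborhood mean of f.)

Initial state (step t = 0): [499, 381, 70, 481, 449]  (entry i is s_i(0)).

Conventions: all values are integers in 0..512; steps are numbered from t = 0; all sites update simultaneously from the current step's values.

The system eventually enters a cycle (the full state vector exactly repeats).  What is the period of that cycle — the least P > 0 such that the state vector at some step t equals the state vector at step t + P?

Answer: 2
Key observation: The state at step 13, [328, 328, 328, 328, 328], reappears at step 15 — and no state repeats earlier — so the cycle the system enters has period 2.

Derivation:
t=0: [499, 381, 70, 481, 449]
t=1: [150, 128, 138, 146, 139]
t=2: [280, 282, 281, 280, 281]
t=3: [351, 351, 351, 351, 351]
t=4: [305, 305, 305, 305, 305]
t=5: [341, 341, 341, 341, 341]
t=6: [315, 315, 315, 315, 315]
t=7: [335, 335, 335, 335, 335]
t=8: [320, 320, 320, 320, 320]
t=9: [332, 332, 332, 332, 332]
t=10: [323, 323, 323, 323, 323]
t=11: [330, 330, 330, 330, 330]
t=12: [325, 325, 325, 325, 325]
t=13: [328, 328, 328, 328, 328]
t=14: [326, 326, 326, 326, 326]
t=15: [328, 328, 328, 328, 328]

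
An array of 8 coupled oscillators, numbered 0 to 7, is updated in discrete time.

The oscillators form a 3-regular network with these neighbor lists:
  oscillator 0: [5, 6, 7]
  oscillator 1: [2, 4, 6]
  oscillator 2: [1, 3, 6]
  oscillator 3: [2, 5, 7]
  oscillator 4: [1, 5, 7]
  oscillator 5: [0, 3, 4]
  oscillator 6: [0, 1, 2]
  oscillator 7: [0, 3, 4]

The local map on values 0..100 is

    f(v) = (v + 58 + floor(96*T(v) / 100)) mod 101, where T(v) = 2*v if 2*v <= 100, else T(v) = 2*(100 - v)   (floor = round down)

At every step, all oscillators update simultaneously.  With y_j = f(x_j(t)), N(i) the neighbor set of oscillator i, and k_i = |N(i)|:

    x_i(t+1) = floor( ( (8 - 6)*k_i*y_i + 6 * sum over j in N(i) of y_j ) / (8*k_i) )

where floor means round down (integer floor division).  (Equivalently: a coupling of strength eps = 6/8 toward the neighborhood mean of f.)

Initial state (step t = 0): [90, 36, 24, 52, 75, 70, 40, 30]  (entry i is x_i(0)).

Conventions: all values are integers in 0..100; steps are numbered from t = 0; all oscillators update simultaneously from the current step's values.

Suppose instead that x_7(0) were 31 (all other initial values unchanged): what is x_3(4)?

Answer: x_3(4) = 86
Key observation: This trace re-runs the system from the modified initial state.

Derivation:
t=0: [90, 36, 24, 52, 75, 70, 40, 31]
t=1: [67, 60, 40, 39, 68, 57, 57, 48]
t=2: [94, 87, 83, 84, 93, 84, 87, 85]
t=3: [67, 67, 69, 71, 68, 66, 67, 66]
t=4: [87, 86, 85, 86, 87, 86, 86, 86]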